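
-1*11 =-11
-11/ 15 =-0.73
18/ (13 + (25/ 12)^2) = 2592/ 2497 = 1.04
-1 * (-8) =8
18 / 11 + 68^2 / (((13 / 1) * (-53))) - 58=-478044 / 7579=-63.07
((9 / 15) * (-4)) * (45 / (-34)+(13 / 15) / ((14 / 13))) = 3704 / 2975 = 1.25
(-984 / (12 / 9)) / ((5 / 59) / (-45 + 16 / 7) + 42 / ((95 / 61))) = -1236810510 / 45192917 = -27.37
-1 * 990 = -990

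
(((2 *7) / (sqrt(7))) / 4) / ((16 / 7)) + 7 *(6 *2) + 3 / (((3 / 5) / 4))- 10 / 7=7 *sqrt(7) / 32 + 718 / 7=103.15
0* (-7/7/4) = 0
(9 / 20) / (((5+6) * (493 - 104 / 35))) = 0.00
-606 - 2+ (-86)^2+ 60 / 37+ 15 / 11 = 2763931 / 407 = 6790.99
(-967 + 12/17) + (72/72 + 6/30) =-82033/85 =-965.09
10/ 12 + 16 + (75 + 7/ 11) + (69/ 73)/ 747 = 36978583/ 399894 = 92.47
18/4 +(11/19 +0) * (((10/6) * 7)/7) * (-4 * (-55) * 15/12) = 30763/114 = 269.85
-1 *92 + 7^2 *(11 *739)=398229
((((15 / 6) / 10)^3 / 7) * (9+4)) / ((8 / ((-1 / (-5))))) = 13 / 17920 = 0.00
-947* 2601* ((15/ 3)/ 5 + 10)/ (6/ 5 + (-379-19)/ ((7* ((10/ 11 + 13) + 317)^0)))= 948311595/ 1948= 486812.93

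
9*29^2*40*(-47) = -14229720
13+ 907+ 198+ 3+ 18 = 1139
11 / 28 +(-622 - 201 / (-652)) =-708902 / 1141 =-621.30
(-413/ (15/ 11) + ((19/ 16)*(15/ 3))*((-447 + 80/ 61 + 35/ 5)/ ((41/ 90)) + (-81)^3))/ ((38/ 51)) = -32259703686421/ 7603040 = -4243000.65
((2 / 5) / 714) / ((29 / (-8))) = -8 / 51765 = -0.00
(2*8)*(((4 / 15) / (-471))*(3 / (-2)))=0.01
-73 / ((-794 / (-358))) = -13067 / 397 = -32.91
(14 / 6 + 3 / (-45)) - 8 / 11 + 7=1409 / 165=8.54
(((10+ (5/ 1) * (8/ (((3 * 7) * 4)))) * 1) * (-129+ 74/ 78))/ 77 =-99880/ 5733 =-17.42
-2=-2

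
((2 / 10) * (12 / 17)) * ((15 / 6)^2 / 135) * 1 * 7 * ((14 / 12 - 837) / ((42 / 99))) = -3245 / 36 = -90.14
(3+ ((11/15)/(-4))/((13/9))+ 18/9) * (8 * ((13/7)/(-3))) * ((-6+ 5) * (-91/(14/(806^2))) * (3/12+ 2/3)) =-4203632147/45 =-93414047.71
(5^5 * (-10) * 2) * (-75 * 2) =9375000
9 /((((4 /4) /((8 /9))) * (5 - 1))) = 2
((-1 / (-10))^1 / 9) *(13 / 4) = 13 / 360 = 0.04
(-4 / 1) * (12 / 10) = -24 / 5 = -4.80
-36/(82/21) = -378/41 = -9.22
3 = 3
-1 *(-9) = 9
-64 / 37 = -1.73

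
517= 517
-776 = -776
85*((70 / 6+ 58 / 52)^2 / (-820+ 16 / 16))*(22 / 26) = -929398415 / 64776348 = -14.35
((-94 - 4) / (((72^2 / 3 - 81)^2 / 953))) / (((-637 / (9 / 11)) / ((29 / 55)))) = 0.00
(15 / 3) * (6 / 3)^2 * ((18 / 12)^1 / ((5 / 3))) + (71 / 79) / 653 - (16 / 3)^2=-4848539 / 464283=-10.44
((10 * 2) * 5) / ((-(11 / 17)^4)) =-8352100 / 14641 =-570.46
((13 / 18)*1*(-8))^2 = 2704 / 81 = 33.38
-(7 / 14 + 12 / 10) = -17 / 10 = -1.70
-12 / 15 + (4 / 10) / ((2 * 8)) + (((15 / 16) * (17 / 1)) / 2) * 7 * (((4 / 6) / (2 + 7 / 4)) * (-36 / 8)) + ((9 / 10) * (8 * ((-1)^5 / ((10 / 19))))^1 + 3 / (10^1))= -2939 / 50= -58.78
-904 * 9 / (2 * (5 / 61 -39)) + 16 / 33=4113434 / 39171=105.01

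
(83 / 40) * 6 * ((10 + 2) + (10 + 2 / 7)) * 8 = 77688 / 35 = 2219.66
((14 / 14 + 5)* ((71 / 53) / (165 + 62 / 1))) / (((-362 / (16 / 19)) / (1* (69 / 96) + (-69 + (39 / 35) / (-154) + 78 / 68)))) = 20966591739 / 3791155422670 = 0.01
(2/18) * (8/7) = 8/63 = 0.13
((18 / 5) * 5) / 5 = 18 / 5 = 3.60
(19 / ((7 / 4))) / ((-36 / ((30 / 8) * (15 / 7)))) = -475 / 196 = -2.42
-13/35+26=25.63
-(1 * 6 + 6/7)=-6.86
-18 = -18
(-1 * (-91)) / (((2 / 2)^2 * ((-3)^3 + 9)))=-91 / 18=-5.06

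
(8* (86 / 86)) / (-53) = -8 / 53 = -0.15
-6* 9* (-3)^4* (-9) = 39366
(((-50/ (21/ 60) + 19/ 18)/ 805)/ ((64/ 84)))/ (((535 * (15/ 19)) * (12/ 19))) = -6449987/ 7442064000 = -0.00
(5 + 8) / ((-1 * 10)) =-13 / 10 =-1.30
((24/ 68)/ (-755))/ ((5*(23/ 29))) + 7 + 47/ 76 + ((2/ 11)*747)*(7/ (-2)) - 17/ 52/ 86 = -645289780253827/ 1379563814200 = -467.75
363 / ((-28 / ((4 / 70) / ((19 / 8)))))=-1452 / 4655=-0.31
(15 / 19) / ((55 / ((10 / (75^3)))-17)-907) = 0.00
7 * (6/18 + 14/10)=182/15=12.13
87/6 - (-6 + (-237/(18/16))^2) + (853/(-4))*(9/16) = -25620421/576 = -44479.90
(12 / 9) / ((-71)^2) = 4 / 15123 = 0.00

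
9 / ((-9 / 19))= -19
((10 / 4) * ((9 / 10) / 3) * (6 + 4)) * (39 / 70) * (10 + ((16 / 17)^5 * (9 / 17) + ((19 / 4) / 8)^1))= 141814459449 / 3089608832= 45.90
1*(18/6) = 3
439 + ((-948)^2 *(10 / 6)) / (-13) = -1492133 / 13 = -114779.46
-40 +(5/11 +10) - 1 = -336/11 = -30.55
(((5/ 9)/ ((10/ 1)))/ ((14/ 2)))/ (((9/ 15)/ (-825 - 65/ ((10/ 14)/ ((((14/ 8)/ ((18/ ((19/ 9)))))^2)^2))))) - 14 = -1660541869735127/ 66648721563648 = -24.91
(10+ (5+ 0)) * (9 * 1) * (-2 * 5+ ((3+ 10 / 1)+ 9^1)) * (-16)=-25920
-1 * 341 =-341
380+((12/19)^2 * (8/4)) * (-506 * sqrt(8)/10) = 265.82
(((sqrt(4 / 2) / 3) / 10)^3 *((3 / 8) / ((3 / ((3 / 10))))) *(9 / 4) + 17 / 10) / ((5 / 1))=sqrt(2) / 800000 + 17 / 50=0.34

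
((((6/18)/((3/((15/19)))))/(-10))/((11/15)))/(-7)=5/2926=0.00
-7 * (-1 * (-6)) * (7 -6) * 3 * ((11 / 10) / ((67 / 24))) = -16632 / 335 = -49.65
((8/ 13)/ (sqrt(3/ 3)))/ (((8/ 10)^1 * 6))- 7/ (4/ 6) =-809/ 78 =-10.37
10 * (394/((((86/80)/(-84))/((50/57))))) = -220640000/817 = -270061.20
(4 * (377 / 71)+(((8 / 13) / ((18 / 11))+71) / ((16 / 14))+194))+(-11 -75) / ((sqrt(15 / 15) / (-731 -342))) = 6150881167 / 66456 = 92555.69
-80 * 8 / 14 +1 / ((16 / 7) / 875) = 37755 / 112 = 337.10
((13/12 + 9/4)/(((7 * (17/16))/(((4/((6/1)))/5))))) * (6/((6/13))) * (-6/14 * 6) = -1664/833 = -2.00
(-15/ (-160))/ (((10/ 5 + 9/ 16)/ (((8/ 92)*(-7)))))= -21/ 943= -0.02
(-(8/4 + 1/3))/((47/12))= -28/47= -0.60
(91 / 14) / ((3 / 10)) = 65 / 3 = 21.67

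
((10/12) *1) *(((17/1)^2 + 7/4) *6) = 5815/4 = 1453.75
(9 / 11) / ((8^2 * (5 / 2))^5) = 9 / 1153433600000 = 0.00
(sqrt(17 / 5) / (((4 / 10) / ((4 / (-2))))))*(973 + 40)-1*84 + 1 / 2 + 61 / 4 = -1013*sqrt(85)-273 / 4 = -9407.65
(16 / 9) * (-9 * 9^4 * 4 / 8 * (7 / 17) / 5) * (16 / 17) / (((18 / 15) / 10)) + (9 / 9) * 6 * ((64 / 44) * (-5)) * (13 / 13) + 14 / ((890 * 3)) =-144065274547 / 4243965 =-33945.91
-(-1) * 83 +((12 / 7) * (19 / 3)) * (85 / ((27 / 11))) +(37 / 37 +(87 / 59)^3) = 17979285811 / 38816631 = 463.19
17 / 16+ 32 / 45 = 1277 / 720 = 1.77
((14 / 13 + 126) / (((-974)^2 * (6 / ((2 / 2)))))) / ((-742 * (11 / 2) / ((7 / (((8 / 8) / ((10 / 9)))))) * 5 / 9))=-413 / 5392511553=-0.00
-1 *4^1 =-4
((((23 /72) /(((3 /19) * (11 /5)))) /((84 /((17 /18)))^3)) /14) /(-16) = -0.00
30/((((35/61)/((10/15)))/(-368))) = -89792/7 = -12827.43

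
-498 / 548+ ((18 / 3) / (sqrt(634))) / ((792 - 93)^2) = -249 / 274+ sqrt(634) / 51628839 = -0.91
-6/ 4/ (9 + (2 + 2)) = -3/ 26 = -0.12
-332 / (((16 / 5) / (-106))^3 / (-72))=-868836867.19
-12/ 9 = -4/ 3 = -1.33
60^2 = 3600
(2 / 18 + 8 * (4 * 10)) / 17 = 2881 / 153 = 18.83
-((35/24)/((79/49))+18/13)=-56423/24648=-2.29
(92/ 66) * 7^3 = 15778/ 33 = 478.12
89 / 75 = 1.19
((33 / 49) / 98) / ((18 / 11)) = 121 / 28812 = 0.00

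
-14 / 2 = -7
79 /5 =15.80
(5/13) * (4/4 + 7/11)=90/143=0.63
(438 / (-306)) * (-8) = 584 / 51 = 11.45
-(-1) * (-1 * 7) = -7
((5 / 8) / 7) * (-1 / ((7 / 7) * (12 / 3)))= -5 / 224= -0.02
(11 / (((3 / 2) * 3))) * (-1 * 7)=-154 / 9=-17.11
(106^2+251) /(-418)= -11487 /418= -27.48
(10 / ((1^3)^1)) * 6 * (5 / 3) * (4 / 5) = 80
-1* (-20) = 20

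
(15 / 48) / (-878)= -5 / 14048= -0.00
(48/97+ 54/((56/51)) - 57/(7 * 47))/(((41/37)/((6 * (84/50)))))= 420831747/934595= 450.28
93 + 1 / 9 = 838 / 9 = 93.11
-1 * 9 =-9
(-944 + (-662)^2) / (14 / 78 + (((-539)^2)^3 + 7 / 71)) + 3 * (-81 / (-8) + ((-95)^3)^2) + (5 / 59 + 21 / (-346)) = 12226623390305216066200472235052424635 / 5544260767970648700893224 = 2205275671905.40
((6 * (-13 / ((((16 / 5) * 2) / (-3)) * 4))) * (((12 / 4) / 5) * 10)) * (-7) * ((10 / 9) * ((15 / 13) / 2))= -7875 / 32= -246.09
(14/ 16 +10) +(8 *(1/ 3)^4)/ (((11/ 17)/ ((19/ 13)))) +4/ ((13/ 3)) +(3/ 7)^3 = 384579575/ 31783752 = 12.10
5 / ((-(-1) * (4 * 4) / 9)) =45 / 16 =2.81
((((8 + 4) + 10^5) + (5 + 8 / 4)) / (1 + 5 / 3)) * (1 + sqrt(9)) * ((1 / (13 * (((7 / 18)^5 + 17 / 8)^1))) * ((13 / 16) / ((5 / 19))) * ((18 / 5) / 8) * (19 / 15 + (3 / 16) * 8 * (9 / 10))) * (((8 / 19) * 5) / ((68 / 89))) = 742723599976767 / 13709272600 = 54176.73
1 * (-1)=-1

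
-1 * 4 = -4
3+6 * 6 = 39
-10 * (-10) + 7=107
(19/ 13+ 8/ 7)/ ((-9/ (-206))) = 16274/ 273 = 59.61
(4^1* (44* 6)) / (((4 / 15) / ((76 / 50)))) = 30096 / 5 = 6019.20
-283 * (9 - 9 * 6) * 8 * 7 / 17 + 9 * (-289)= 668943 / 17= 39349.59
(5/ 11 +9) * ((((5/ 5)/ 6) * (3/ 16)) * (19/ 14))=247/ 616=0.40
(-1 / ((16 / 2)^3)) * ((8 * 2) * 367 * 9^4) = -2407887 / 32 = -75246.47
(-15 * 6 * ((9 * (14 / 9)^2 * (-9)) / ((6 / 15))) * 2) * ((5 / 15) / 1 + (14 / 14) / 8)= 40425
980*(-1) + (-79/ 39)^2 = -975.90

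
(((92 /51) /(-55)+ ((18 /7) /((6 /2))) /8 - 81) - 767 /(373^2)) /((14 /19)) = -16802657417771 /152980683240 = -109.84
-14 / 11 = -1.27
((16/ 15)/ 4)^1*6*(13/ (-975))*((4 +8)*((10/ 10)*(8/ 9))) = -256/ 1125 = -0.23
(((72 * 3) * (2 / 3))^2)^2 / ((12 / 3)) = 107495424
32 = 32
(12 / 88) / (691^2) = 3 / 10504582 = 0.00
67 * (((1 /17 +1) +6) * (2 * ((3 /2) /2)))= 12060 /17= 709.41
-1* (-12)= 12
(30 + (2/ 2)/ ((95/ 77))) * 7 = 20489/ 95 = 215.67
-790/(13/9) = -7110/13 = -546.92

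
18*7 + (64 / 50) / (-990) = 1559234 / 12375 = 126.00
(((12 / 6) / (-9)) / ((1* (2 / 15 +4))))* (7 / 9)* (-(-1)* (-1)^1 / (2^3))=35 / 6696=0.01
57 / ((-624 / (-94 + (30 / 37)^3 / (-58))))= 1311888991 / 152769448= 8.59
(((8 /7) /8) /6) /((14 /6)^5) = 81 /235298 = 0.00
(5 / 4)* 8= 10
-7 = -7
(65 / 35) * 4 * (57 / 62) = 6.83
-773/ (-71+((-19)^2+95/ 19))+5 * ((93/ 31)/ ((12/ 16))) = 17.38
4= 4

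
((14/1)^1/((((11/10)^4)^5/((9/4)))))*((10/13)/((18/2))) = 3500000000000000000000/8745749934123280119613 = 0.40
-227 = -227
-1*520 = -520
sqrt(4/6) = sqrt(6)/3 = 0.82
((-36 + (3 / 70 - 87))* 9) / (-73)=77463 / 5110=15.16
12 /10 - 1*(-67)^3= 1503821 /5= 300764.20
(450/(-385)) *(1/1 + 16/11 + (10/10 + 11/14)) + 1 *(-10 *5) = -325835/5929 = -54.96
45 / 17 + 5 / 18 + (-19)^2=111361 / 306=363.92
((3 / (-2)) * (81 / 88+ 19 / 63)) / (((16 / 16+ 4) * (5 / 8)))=-271 / 462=-0.59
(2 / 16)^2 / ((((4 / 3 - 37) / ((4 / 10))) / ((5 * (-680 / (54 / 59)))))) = 5015 / 7704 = 0.65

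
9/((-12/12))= -9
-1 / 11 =-0.09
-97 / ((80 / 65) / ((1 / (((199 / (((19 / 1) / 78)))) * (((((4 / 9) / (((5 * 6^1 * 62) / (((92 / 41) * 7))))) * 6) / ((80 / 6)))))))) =-58561325 / 1025248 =-57.12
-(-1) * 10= 10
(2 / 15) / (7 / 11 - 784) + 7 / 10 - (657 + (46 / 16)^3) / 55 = -8500940893 / 727964160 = -11.68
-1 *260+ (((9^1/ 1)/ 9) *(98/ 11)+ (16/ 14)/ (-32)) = -77347/ 308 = -251.13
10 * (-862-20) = -8820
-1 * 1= -1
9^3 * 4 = 2916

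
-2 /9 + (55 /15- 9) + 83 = 697 /9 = 77.44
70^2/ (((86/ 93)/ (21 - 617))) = -3158106.98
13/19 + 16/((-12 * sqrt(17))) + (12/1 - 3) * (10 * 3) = 5143/19 - 4 * sqrt(17)/51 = 270.36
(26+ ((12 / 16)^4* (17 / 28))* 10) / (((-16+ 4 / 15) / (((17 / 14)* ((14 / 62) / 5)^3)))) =-35724633 / 179985305600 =-0.00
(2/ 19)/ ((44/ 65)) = 65/ 418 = 0.16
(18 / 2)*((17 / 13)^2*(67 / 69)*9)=522801 / 3887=134.50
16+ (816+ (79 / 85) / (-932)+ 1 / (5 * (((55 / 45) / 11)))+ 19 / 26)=834.53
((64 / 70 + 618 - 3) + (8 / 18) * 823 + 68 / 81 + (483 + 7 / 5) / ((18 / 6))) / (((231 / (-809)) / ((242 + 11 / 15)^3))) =-2302641285145984453 / 40186125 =-57299410807.73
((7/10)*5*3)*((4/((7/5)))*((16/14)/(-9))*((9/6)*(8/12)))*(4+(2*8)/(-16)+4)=-80/3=-26.67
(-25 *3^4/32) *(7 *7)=-99225/32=-3100.78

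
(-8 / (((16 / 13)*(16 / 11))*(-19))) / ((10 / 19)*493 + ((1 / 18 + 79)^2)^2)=938223 / 155813858354918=0.00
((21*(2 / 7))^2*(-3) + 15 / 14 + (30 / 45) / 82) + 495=668273 / 1722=388.08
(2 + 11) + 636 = 649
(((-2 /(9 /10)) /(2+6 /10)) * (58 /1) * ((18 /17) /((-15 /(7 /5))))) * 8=25984 /663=39.19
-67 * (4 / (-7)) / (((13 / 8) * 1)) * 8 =17152 / 91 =188.48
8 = 8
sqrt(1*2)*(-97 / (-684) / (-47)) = -97*sqrt(2) / 32148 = -0.00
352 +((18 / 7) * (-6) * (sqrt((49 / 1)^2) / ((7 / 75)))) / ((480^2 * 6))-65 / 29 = 5193129 / 14848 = 349.75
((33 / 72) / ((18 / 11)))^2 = 14641 / 186624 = 0.08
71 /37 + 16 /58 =2355 /1073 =2.19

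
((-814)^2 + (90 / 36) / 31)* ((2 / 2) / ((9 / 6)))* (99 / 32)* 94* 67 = 4269009808569 / 496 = 8606874614.05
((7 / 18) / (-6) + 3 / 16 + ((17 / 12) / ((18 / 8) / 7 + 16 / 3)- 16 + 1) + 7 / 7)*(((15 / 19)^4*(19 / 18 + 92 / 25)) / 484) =-5958738427 / 115049463936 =-0.05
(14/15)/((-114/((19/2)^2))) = -133/180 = -0.74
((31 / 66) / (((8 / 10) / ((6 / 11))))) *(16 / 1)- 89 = -10149 / 121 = -83.88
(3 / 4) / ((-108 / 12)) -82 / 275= -1259 / 3300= -0.38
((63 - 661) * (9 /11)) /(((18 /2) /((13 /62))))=-3887 /341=-11.40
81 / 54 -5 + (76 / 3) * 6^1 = 297 / 2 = 148.50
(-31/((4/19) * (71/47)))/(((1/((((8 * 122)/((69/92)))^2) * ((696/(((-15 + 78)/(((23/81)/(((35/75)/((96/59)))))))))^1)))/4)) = -360220624059105280/49878423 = -7221972997.40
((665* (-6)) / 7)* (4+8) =-6840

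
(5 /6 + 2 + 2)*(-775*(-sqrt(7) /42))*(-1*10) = -2359.65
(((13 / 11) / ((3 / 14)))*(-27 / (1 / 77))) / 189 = -182 / 3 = -60.67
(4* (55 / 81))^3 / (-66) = -484000 / 1594323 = -0.30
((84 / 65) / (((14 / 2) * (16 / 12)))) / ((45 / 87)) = 87 / 325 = 0.27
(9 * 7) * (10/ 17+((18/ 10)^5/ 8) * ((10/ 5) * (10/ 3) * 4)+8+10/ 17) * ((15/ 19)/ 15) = 48303486/ 201875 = 239.27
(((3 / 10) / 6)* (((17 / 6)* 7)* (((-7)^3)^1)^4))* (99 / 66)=1647113176919 / 80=20588914711.49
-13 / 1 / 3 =-13 / 3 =-4.33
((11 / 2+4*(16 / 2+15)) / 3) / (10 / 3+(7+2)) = 195 / 74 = 2.64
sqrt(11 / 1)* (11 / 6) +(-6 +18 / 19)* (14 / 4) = -336 / 19 +11* sqrt(11) / 6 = -11.60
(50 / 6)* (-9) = -75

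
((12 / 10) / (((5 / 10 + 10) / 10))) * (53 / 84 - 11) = -1742 / 147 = -11.85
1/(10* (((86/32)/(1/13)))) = 0.00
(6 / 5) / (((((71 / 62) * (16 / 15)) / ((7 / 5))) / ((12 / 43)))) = 5859 / 15265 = 0.38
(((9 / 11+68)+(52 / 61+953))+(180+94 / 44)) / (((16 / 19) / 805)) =24729736045 / 21472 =1151720.20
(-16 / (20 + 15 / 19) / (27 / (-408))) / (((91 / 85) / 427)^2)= 222300279680 / 120159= 1850051.01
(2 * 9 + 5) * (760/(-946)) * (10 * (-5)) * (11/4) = 2540.70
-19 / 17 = -1.12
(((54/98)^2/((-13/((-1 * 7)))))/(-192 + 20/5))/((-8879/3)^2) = -6561/66088125457172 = -0.00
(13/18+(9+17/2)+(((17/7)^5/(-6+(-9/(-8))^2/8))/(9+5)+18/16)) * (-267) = -13765612237469/2815105272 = -4889.91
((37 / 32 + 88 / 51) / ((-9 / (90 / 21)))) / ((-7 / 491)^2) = -5669019715 / 839664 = -6751.53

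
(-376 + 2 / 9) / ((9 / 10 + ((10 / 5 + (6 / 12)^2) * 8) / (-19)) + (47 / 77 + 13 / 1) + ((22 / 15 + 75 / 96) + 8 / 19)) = -23.15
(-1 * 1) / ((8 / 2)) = -1 / 4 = -0.25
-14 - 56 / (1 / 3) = -182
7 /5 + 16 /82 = 327 /205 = 1.60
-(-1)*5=5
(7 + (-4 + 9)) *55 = 660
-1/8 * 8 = -1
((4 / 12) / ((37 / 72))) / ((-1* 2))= -12 / 37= -0.32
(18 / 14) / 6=3 / 14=0.21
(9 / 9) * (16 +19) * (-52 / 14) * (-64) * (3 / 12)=2080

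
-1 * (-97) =97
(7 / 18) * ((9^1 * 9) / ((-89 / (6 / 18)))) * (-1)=21 / 178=0.12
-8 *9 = -72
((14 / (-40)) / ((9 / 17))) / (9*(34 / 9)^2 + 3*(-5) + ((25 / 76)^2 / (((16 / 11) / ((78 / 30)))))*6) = -1374688 / 238304965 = -0.01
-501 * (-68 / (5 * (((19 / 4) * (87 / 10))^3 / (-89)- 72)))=-12936755200 / 1642261359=-7.88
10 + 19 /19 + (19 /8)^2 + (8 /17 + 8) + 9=37113 /1088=34.11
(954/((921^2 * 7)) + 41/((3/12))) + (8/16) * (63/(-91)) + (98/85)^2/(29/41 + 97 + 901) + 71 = 234.66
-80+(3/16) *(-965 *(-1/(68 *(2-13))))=-960335/11968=-80.24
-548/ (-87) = 548/ 87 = 6.30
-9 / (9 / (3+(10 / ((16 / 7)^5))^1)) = -1656899 / 524288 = -3.16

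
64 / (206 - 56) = 32 / 75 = 0.43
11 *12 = 132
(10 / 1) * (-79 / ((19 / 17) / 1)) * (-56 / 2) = 376040 / 19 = 19791.58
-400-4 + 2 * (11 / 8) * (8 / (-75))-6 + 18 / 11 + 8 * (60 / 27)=-967426 / 2475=-390.88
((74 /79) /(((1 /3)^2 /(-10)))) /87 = -2220 /2291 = -0.97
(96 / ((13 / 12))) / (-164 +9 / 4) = -4608 / 8411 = -0.55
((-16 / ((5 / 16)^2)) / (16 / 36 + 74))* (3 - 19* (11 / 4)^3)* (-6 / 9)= -575.36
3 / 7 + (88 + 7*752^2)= 3958616.43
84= 84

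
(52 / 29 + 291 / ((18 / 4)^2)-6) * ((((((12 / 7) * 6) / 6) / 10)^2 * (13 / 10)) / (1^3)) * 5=1.94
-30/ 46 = -15/ 23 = -0.65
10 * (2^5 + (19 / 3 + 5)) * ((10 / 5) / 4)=650 / 3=216.67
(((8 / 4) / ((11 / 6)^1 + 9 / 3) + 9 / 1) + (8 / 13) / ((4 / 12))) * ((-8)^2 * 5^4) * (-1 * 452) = -76749600000 / 377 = -203579840.85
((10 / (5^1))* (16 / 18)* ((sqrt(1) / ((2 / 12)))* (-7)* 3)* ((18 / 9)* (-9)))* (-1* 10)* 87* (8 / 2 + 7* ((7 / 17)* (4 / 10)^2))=-1330172928 / 85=-15649093.27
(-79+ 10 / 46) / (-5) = 1812 / 115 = 15.76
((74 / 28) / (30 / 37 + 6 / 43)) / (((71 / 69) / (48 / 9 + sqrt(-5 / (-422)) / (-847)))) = 1353941 / 93933 - 1353941 * sqrt(2110) / 179065855584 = 14.41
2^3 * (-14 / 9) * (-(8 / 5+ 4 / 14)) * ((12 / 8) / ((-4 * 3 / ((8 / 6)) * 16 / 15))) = -11 / 3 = -3.67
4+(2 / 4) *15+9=41 / 2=20.50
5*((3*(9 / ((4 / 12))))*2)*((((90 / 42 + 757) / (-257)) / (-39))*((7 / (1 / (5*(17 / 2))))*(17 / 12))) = 172771425 / 6682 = 25856.24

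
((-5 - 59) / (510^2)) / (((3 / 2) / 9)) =-32 / 21675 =-0.00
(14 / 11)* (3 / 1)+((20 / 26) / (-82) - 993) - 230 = -7148118 / 5863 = -1219.19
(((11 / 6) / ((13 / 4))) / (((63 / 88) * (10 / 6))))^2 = 3748096 / 16769025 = 0.22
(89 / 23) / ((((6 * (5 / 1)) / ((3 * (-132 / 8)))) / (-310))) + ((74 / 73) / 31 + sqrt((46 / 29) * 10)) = 2 * sqrt(3335) / 29 + 206042765 / 104098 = 1983.30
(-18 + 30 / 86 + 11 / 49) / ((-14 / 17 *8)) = 312103 / 117992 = 2.65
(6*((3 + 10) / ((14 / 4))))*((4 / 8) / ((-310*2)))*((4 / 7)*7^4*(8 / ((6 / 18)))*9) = -825552 / 155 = -5326.14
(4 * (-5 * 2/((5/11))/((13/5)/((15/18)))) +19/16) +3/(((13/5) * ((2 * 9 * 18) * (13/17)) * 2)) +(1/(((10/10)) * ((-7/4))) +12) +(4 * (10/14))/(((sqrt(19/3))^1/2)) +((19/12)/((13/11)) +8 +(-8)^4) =40 * sqrt(57)/133 +2090092817/511056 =4092.02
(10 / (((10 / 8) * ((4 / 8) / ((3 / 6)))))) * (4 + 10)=112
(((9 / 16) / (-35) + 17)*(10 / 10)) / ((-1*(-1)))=9511 / 560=16.98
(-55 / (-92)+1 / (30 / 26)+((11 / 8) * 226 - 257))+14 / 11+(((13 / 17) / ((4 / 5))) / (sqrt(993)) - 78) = -81641 / 3795+65 * sqrt(993) / 67524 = -21.48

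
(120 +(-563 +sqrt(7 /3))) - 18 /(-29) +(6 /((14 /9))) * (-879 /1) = -778060 /203 +sqrt(21) /3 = -3831.28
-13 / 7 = -1.86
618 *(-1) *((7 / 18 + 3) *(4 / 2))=-12566 / 3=-4188.67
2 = 2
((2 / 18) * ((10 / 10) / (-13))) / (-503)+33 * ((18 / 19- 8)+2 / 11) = -253530089 / 1118169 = -226.74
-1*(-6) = 6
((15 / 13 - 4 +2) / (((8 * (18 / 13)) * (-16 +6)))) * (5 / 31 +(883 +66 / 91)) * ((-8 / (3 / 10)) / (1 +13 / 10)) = -45713140 / 583947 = -78.28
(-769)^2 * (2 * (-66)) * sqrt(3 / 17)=-78059652 * sqrt(51) / 17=-32791612.82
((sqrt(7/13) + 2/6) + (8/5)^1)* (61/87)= 1.87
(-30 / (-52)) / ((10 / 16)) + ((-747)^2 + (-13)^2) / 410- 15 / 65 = 3630002 / 2665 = 1362.10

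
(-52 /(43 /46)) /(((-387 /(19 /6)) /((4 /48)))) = 5681 /149769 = 0.04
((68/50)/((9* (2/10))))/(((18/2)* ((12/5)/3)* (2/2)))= 17/162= 0.10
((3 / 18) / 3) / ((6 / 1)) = 0.01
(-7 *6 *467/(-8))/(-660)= -3269/880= -3.71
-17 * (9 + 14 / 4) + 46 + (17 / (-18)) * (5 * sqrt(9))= -180.67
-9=-9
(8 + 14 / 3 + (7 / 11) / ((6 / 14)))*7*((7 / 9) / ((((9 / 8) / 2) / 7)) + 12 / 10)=14403214 / 13365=1077.68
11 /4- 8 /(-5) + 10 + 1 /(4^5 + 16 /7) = 515487 /35920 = 14.35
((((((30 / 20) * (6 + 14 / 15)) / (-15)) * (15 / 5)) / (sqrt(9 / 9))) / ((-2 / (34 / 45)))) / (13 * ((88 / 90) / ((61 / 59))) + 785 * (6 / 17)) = 458354 / 168783325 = 0.00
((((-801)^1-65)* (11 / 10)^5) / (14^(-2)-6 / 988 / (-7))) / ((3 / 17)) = -1323927.39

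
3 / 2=1.50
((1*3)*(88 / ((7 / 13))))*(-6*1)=-20592 / 7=-2941.71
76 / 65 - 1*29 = -1809 / 65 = -27.83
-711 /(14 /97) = -68967 /14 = -4926.21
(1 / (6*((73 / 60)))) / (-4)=-5 / 146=-0.03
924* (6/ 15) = 1848/ 5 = 369.60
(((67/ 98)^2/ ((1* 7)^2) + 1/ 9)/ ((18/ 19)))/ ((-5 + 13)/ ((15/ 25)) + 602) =9708943/ 46910891664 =0.00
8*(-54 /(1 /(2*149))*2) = -257472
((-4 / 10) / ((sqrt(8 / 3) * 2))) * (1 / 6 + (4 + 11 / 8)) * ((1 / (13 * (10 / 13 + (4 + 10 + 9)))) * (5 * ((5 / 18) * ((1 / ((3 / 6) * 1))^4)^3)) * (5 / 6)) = -106400 * sqrt(6) / 25029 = -10.41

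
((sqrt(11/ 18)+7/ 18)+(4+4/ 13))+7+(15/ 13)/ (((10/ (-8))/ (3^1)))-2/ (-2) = sqrt(22)/ 6+2323/ 234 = 10.71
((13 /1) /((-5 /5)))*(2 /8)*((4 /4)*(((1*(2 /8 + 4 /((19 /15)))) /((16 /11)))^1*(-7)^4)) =-18282.45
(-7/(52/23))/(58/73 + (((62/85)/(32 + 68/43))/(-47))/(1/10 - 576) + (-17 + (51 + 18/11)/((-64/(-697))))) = -264313357471856/47553331581626203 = -0.01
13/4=3.25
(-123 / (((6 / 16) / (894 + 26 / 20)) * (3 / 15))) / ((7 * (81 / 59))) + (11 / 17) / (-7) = -152785.33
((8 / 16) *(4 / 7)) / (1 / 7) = 2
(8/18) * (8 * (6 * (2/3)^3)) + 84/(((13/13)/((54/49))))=98.89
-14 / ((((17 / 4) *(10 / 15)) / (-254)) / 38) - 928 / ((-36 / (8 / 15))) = 47705.98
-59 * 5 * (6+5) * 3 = -9735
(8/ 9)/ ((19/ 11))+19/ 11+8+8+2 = 38075/ 1881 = 20.24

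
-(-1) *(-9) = -9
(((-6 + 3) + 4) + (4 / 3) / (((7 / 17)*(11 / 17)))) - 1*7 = -230 / 231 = -1.00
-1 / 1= -1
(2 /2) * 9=9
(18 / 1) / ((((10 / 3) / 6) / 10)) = 324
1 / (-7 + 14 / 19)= -19 / 119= -0.16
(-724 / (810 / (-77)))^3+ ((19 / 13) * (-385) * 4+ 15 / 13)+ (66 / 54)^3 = 279599562317362 / 863591625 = 323763.63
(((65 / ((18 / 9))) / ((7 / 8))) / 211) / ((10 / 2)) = 52 / 1477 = 0.04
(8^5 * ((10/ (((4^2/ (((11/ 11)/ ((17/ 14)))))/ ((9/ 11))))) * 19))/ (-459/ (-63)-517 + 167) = -343203840/ 448613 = -765.03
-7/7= -1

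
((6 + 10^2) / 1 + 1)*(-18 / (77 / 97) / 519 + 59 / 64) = 80109937 / 852544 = 93.97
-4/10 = -2/5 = -0.40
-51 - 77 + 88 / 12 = -120.67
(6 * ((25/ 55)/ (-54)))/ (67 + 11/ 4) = -20/ 27621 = -0.00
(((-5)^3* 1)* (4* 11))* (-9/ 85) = 9900/ 17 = 582.35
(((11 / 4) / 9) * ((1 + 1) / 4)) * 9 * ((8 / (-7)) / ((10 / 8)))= -44 / 35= -1.26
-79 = -79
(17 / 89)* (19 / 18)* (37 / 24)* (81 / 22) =35853 / 31328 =1.14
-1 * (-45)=45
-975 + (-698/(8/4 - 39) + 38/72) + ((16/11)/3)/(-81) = -378044461/395604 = -955.61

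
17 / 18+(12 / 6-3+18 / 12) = 13 / 9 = 1.44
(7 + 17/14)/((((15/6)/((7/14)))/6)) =69/7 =9.86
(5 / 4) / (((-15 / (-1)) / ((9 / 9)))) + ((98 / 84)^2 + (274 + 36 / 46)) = 57179 / 207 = 276.23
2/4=1/2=0.50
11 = 11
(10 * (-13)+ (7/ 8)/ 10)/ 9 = -10393/ 720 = -14.43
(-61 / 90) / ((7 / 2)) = -61 / 315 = -0.19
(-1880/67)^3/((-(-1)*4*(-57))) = 1661168000/17143491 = 96.90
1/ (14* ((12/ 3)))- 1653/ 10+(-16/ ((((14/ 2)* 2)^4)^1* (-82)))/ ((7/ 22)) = -4555750599/ 27563480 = -165.28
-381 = -381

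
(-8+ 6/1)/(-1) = 2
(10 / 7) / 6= 5 / 21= 0.24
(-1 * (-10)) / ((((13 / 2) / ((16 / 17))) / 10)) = 3200 / 221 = 14.48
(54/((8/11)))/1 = 74.25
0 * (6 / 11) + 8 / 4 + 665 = 667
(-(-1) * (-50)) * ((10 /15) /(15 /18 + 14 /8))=-400 /31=-12.90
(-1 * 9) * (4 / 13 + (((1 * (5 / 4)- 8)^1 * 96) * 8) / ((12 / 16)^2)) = 1078236 / 13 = 82941.23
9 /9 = 1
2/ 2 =1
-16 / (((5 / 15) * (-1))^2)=-144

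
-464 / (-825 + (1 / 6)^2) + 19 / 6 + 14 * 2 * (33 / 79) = 217147151 / 14077326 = 15.43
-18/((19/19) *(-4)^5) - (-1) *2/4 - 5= -2295/512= -4.48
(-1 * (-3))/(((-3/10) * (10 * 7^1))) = -1/7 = -0.14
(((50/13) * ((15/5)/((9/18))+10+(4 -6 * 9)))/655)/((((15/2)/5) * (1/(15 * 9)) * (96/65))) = -12.17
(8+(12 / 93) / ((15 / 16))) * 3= 24.41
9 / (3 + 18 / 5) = 15 / 11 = 1.36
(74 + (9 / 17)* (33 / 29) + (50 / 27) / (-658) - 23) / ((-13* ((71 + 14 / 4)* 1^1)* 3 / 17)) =-451942390 / 1496954277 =-0.30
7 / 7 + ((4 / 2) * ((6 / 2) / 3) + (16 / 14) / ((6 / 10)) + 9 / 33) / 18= 5123 / 4158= 1.23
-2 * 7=-14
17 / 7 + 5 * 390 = 13667 / 7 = 1952.43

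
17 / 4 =4.25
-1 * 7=-7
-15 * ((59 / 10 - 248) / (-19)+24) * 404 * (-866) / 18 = 203533382 / 19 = 10712283.26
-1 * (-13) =13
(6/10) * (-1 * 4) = -12/5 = -2.40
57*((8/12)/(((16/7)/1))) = 133/8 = 16.62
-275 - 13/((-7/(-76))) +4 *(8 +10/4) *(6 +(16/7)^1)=-477/7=-68.14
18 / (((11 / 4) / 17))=1224 / 11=111.27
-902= -902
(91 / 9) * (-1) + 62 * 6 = 3257 / 9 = 361.89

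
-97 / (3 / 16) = -1552 / 3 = -517.33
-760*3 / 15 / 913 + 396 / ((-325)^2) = -15693452 / 96435625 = -0.16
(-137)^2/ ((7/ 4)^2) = 300304/ 49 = 6128.65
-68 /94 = -34 /47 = -0.72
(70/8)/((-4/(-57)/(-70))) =-69825/8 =-8728.12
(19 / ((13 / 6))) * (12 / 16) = 6.58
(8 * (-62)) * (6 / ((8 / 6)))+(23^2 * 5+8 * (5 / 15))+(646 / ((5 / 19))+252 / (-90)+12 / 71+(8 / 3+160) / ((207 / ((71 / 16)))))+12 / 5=1267053119 / 440910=2873.72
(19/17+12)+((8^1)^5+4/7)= 3901021/119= 32781.69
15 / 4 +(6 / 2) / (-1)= 3 / 4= 0.75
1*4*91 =364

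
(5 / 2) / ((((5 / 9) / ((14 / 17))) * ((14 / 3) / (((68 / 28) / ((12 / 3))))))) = 27 / 56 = 0.48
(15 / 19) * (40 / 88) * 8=600 / 209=2.87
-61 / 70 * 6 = -183 / 35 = -5.23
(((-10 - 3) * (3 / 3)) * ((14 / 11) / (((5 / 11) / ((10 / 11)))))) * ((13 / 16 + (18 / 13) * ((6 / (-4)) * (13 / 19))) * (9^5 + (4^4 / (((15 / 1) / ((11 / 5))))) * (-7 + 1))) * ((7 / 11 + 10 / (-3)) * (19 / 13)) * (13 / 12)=-440682310159 / 87120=-5058336.89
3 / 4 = 0.75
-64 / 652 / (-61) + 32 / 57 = 319088 / 566751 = 0.56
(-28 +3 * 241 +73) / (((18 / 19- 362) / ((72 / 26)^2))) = -4727808 / 289835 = -16.31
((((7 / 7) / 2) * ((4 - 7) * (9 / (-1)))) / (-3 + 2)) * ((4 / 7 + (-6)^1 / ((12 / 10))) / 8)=7.47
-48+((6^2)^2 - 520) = 728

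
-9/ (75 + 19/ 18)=-162/ 1369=-0.12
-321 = -321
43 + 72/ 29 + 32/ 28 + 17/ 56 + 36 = 134677/ 1624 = 82.93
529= 529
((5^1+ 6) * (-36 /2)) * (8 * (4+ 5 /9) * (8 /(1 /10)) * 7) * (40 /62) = -80819200 /31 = -2607070.97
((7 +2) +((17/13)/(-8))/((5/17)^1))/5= 4391/2600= 1.69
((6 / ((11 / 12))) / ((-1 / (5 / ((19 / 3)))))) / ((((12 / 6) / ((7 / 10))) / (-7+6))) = 378 / 209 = 1.81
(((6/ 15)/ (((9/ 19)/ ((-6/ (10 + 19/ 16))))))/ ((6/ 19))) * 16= -184832/ 8055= -22.95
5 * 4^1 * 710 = 14200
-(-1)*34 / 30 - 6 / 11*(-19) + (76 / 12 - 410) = -64708 / 165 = -392.17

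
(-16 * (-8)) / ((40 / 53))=848 / 5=169.60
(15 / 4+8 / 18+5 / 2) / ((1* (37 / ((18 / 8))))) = 241 / 592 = 0.41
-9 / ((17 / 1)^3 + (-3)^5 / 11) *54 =-2673 / 26900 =-0.10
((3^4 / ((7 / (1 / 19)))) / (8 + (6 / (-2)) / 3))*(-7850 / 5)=-127170 / 931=-136.60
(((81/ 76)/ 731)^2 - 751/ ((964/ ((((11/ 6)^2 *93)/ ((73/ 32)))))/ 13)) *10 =-1130296261804132585/ 81450377264472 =-13877.12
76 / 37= 2.05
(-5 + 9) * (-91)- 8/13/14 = -33128/91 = -364.04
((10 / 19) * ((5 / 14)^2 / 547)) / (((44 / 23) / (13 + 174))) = 48875 / 4074056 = 0.01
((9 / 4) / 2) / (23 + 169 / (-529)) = 4761 / 95984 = 0.05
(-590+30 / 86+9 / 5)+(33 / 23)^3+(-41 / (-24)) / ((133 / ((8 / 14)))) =-8546675748721 / 14612445330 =-584.89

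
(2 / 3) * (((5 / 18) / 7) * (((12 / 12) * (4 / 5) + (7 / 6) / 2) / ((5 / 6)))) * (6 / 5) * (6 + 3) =0.47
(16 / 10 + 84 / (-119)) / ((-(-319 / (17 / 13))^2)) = -1292 / 85988045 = -0.00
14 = 14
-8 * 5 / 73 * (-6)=240 / 73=3.29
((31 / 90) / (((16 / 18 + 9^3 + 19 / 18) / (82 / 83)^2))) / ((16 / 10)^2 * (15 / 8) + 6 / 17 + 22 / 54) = 95675796 / 1156638830053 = 0.00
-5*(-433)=2165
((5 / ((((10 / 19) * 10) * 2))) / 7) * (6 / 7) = 57 / 980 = 0.06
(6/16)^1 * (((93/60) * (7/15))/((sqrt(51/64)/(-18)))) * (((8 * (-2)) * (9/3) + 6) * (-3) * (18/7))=-105462 * sqrt(51)/425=-1772.12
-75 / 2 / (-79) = 75 / 158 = 0.47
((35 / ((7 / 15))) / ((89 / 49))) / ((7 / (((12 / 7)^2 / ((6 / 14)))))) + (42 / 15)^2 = 107444 / 2225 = 48.29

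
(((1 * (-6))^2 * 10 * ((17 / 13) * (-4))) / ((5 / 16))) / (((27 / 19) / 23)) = -3803648 / 39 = -97529.44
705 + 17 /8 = 5657 /8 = 707.12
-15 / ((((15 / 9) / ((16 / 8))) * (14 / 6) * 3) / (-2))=36 / 7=5.14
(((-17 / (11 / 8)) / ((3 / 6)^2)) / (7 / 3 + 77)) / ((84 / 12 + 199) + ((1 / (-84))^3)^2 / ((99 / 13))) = -21680107094016 / 7164372056776717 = -0.00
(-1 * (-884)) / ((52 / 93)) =1581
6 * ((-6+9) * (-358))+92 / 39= -251224 / 39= -6441.64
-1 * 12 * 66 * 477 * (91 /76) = -8594586 /19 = -452346.63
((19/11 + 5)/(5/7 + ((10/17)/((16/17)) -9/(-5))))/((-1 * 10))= -2072/9669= -0.21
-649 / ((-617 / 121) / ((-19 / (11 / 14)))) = -1898974 / 617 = -3077.75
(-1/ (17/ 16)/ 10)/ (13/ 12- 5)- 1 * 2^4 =-63824/ 3995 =-15.98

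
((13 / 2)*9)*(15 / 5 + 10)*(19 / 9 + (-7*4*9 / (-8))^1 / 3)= 38363 / 4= 9590.75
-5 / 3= -1.67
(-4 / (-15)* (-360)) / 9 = -32 / 3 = -10.67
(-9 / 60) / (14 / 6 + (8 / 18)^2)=-243 / 4100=-0.06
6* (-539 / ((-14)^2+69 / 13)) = -42042 / 2617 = -16.06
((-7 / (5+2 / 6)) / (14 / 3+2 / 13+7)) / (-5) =819 / 36880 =0.02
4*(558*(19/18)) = 2356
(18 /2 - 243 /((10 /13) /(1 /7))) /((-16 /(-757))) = -1914453 /1120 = -1709.33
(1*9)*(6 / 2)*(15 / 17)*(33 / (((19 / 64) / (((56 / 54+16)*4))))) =58291200 / 323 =180468.11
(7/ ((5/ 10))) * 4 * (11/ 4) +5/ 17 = 2623/ 17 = 154.29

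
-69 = -69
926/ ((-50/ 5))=-463/ 5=-92.60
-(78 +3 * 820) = -2538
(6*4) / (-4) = -6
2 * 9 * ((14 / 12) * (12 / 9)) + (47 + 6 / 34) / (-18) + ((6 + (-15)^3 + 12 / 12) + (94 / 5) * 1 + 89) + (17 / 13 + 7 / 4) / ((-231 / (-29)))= -9907274747 / 3063060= -3234.44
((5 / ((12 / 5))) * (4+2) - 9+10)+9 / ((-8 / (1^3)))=99 / 8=12.38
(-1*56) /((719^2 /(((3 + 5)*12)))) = -5376 /516961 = -0.01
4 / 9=0.44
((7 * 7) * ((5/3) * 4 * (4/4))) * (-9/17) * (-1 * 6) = 1037.65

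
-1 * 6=-6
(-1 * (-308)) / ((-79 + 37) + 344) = 154 / 151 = 1.02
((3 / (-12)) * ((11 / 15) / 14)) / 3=-0.00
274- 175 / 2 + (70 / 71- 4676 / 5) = -530877 / 710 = -747.71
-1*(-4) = 4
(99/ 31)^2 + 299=297140/ 961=309.20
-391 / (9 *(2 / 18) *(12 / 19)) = -619.08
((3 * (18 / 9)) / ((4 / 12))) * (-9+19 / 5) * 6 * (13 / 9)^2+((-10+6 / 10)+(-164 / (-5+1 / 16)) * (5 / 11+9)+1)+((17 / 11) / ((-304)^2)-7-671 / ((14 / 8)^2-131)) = -2140044172989361 / 2465903320320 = -867.85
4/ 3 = 1.33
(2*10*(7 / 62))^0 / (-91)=-1 / 91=-0.01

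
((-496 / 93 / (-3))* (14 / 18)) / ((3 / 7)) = 3.23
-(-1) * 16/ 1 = 16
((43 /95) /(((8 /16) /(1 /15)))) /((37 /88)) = 0.14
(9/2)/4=9/8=1.12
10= 10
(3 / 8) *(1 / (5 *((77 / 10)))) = 3 / 308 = 0.01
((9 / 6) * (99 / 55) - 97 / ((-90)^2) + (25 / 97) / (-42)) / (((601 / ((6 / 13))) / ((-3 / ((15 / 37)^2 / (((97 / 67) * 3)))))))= -301386719 / 1845821250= -0.16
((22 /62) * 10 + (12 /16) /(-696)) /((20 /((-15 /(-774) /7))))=102049 /207820032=0.00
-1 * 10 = -10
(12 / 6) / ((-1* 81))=-2 / 81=-0.02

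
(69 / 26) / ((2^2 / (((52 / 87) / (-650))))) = -23 / 37700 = -0.00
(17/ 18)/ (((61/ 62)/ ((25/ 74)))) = 13175/ 40626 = 0.32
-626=-626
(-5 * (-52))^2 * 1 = 67600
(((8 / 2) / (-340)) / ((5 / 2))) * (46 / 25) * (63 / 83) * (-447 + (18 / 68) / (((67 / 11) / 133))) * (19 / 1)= 55342761138 / 1004455625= 55.10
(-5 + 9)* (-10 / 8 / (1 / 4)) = -20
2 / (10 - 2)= 1 / 4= 0.25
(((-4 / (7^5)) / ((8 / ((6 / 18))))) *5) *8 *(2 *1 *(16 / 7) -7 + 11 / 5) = 32 / 352947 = 0.00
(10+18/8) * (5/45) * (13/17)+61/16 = 11881/2448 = 4.85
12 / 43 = 0.28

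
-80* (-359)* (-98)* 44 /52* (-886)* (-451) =-12371246493760 /13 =-951634345673.85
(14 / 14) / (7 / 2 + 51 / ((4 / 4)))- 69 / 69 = -107 / 109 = -0.98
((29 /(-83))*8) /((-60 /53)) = 3074 /1245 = 2.47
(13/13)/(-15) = -1/15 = -0.07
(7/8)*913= 6391/8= 798.88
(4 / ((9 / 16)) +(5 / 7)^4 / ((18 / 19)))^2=1257908089 / 23059204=54.55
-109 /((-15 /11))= 1199 /15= 79.93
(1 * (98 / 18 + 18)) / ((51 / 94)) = 19834 / 459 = 43.21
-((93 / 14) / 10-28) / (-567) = -3827 / 79380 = -0.05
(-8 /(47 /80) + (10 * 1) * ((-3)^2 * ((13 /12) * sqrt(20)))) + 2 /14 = -4433 /329 + 195 * sqrt(5) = 422.56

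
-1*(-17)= 17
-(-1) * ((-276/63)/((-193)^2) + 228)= 178348120/782229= 228.00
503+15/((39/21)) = 6644/13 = 511.08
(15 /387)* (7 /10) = 7 /258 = 0.03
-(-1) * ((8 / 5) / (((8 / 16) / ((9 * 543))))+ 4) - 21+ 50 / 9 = 703213 / 45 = 15626.96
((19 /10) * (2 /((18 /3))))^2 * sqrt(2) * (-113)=-40793 * sqrt(2) /900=-64.10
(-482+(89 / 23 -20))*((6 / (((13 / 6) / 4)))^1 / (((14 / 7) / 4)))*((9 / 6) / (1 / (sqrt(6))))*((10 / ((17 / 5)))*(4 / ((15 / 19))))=-1253854080*sqrt(6) / 5083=-604230.32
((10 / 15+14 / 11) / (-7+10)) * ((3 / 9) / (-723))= -64 / 214731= -0.00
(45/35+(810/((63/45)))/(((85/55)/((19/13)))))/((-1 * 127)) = -848439/196469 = -4.32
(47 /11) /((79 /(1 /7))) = 47 /6083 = 0.01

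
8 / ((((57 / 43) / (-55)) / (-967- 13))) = 325291.23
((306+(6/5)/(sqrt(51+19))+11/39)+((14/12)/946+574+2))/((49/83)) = 249 * sqrt(70)/8575+5403459277/3615612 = 1494.72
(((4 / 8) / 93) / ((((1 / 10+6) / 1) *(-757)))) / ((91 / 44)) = -220 / 390795951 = -0.00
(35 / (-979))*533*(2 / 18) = -18655 / 8811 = -2.12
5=5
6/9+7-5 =8/3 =2.67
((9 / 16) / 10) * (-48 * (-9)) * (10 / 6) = 81 / 2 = 40.50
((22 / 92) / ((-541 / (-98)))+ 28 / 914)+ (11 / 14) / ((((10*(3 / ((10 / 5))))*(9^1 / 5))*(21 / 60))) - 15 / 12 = -32888416625 / 30092698692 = -1.09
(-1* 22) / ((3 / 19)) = -418 / 3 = -139.33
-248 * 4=-992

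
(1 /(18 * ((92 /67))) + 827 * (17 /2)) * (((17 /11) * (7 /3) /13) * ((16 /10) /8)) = 1385269361 /3552120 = 389.98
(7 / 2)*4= 14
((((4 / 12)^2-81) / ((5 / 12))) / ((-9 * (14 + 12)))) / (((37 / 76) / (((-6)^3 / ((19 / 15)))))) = -10752 / 37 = -290.59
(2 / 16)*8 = 1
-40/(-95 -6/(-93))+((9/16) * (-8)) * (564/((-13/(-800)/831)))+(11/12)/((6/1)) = -39724905769879/306072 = -129789414.81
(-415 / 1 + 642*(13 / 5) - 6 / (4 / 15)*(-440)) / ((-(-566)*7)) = 55771 / 19810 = 2.82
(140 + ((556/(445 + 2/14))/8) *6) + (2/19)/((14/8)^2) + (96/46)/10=2478928901/17558660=141.18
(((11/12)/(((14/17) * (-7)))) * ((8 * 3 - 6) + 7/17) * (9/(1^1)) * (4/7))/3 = -3443/686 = -5.02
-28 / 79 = -0.35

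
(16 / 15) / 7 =16 / 105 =0.15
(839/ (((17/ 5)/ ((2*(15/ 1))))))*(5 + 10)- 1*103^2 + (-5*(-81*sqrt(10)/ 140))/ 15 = 27*sqrt(10)/ 140 + 1707397/ 17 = 100435.73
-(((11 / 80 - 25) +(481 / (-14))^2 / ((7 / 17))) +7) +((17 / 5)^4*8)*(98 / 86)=-1630.61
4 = 4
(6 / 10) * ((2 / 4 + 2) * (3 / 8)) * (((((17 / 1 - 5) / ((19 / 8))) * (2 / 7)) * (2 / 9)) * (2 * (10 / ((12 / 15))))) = 600 / 133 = 4.51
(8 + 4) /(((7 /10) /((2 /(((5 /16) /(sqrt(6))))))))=768 * sqrt(6) /7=268.74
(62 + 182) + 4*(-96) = -140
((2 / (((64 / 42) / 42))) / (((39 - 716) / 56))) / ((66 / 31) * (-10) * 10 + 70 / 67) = 0.02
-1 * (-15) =15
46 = 46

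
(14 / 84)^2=1 / 36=0.03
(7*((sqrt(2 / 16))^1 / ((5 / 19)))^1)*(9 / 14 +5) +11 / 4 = 11 / 4 +1501*sqrt(2) / 40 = 55.82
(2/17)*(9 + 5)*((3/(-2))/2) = -21/17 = -1.24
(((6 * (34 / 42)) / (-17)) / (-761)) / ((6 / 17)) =17 / 15981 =0.00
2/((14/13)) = 13/7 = 1.86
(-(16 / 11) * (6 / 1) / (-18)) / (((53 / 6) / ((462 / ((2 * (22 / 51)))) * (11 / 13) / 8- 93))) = -15126 / 7579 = -2.00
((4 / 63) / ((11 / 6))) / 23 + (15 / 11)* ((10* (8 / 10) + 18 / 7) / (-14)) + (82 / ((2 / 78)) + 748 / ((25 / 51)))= 4391226743 / 929775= 4722.89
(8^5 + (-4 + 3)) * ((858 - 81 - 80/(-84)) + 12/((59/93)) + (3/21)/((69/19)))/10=53151486449/20355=2611225.08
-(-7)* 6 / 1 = 42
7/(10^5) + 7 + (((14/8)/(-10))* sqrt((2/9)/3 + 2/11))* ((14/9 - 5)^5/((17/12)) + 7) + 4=1100007/100000 + 785220289* sqrt(627)/662529780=40.68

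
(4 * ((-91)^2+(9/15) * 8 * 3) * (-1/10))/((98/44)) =-1824988/1225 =-1489.79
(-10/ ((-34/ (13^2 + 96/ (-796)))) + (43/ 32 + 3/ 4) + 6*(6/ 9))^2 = 36443014608025/ 11719361536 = 3109.64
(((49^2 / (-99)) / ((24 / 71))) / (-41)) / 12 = 170471 / 1168992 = 0.15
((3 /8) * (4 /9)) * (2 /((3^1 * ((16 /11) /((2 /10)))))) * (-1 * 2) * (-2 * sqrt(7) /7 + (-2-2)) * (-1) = -11 /90-11 * sqrt(7) /1260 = -0.15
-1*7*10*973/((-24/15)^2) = -851375/32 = -26605.47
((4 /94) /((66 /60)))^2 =0.00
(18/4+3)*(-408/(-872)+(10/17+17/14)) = 883485/51884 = 17.03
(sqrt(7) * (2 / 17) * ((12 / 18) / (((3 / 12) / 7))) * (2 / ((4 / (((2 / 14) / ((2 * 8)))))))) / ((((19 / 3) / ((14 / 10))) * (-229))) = -7 * sqrt(7) / 739670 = -0.00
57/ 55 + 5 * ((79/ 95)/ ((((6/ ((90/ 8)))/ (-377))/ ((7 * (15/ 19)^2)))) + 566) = -30155331121/ 3017960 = -9991.96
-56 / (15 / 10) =-112 / 3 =-37.33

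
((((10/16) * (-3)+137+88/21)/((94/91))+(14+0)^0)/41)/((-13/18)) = -919563/200408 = -4.59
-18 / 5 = -3.60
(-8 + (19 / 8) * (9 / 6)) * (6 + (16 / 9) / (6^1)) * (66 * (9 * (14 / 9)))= -25816.39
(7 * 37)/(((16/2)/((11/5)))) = 2849/40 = 71.22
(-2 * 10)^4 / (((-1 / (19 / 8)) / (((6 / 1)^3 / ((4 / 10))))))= -205200000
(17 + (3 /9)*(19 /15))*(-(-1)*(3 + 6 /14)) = 896 /15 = 59.73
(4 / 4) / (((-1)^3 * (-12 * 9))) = 1 / 108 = 0.01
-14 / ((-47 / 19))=266 / 47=5.66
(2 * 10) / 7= 20 / 7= 2.86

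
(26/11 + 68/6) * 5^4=282500/33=8560.61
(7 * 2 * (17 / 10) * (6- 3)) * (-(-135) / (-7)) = -1377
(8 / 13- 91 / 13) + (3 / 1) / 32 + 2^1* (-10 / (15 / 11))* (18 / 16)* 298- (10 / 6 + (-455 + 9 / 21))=-39053293 / 8736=-4470.39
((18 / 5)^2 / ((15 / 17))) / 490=0.03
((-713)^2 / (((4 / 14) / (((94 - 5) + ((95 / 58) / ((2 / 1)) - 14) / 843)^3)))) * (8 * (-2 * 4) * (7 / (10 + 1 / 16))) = -815524563469786339190917336 / 14610891562623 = -55816208064676.13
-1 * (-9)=9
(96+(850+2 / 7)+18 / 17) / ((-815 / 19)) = -2141946 / 96985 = -22.09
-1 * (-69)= 69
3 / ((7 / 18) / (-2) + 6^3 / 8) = 108 / 965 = 0.11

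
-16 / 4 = -4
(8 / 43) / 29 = 8 / 1247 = 0.01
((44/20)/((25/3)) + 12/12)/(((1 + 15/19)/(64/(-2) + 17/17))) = -46531/2125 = -21.90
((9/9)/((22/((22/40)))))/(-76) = -1/3040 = -0.00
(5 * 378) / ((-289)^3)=-1890 / 24137569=-0.00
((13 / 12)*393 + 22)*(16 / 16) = 1791 / 4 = 447.75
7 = 7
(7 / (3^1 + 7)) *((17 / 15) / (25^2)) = 119 / 93750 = 0.00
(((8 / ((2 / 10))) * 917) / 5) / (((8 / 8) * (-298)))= -3668 / 149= -24.62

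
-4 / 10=-2 / 5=-0.40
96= 96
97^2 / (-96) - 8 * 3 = -11713 / 96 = -122.01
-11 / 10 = -1.10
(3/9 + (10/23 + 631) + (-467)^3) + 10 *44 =-7027407895/69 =-101846491.23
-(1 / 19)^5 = -0.00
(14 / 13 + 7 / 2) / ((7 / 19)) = 323 / 26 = 12.42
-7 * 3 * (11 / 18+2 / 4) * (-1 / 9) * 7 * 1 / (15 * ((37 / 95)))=9310 / 2997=3.11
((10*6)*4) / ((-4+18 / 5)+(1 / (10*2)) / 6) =-28800 / 47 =-612.77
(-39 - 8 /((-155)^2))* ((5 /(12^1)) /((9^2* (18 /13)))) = -0.14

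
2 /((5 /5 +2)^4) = 2 /81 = 0.02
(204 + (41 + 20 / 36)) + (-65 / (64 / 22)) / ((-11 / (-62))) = 119.62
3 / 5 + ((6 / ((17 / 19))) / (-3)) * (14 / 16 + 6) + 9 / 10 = -943 / 68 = -13.87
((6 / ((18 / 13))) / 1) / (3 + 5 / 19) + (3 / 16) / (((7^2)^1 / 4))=24485 / 18228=1.34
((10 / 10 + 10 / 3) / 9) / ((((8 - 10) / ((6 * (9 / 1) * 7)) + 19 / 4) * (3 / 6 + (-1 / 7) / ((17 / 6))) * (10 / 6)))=15288 / 112885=0.14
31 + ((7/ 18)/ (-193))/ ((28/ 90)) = 23927/ 772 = 30.99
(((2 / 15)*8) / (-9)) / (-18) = 8 / 1215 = 0.01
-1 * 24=-24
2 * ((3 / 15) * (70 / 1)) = 28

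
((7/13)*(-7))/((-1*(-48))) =-49/624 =-0.08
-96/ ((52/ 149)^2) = -133206/ 169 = -788.20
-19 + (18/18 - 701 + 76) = -643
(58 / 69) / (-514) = -29 / 17733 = -0.00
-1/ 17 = -0.06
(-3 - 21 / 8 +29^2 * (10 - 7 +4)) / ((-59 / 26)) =-611663 / 236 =-2591.79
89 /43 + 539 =541.07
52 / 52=1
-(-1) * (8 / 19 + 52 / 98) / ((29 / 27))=23922 / 26999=0.89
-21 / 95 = -0.22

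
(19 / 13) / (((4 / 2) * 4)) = 19 / 104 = 0.18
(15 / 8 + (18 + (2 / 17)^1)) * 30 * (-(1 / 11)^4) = -40785 / 995588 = -0.04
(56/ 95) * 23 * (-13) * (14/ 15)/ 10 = -117208/ 7125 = -16.45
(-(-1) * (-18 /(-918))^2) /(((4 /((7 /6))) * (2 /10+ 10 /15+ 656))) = 0.00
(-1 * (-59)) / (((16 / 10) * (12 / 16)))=295 / 6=49.17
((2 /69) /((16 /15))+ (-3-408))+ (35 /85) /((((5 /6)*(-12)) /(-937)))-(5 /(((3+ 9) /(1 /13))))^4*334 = -215582812012597 /578915475840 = -372.39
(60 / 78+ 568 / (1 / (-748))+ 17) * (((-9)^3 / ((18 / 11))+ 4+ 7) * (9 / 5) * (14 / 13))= 302367735747 / 845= 357831639.94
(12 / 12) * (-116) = -116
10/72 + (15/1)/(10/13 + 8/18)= 31945/2556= 12.50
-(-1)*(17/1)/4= 4.25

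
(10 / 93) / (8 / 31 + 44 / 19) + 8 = 18287 / 2274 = 8.04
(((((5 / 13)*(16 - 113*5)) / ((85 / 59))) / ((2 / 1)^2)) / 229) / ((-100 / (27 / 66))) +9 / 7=4010273433 / 3117514400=1.29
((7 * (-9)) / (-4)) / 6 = 21 / 8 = 2.62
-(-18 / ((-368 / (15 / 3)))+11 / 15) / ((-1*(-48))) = -2699 / 132480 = -0.02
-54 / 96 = -9 / 16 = -0.56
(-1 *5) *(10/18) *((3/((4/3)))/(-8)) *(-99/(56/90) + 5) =-107875/896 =-120.40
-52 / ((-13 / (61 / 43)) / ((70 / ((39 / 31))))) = 529480 / 1677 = 315.73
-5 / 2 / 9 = -5 / 18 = -0.28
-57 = -57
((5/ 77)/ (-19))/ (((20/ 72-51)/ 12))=0.00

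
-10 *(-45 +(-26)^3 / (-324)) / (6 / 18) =-7490 / 27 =-277.41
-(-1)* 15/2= 15/2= 7.50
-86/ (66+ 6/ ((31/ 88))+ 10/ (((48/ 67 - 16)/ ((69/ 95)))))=-25934848/ 24896559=-1.04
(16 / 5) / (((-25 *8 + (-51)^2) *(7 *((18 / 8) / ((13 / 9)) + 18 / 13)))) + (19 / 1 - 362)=-4410071933 / 12857355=-343.00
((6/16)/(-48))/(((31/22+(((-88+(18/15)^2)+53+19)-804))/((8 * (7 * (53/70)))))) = 2915/7190928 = 0.00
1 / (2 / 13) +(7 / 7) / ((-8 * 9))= 467 / 72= 6.49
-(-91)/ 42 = 13/ 6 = 2.17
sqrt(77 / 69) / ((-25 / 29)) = -29* sqrt(5313) / 1725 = -1.23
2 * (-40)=-80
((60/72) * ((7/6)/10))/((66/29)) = 203/4752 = 0.04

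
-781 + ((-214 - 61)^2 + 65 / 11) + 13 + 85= 824427 / 11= 74947.91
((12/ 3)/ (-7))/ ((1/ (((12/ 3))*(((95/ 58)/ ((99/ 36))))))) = -3040/ 2233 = -1.36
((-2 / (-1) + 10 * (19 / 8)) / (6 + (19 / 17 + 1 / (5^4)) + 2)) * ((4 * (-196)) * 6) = -321746250 / 24223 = -13282.68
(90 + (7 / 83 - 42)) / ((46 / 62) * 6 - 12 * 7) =-123721 / 204678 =-0.60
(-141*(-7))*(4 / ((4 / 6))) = 5922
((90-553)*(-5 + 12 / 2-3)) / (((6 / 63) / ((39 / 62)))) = 379197 / 62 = 6116.08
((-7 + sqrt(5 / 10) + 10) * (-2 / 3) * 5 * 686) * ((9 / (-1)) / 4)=5145 * sqrt(2) / 2 + 15435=19073.06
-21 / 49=-3 / 7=-0.43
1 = 1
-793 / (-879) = 793 / 879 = 0.90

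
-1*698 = -698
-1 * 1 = -1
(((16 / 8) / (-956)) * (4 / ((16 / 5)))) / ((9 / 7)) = -0.00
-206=-206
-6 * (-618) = 3708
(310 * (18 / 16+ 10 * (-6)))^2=5329730025 / 16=333108126.56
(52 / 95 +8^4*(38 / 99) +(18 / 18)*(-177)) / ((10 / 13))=170651299 / 94050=1814.47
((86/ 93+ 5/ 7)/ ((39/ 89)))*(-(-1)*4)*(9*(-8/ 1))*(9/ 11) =-2486304/ 2821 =-881.36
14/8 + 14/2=8.75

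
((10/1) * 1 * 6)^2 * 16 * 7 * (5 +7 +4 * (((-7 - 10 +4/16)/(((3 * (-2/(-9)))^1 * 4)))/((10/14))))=-9344160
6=6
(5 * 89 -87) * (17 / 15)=6086 / 15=405.73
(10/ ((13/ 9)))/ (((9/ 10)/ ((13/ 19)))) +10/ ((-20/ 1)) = 181/ 38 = 4.76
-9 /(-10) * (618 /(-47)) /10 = -2781 /2350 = -1.18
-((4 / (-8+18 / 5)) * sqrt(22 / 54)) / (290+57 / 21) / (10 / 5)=35 * sqrt(33) / 202851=0.00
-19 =-19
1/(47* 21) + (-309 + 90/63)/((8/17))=-5160733/7896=-653.59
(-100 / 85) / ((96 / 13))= -65 / 408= -0.16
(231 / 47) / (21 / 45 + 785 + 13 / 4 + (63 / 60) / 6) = 27720 / 4449349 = 0.01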